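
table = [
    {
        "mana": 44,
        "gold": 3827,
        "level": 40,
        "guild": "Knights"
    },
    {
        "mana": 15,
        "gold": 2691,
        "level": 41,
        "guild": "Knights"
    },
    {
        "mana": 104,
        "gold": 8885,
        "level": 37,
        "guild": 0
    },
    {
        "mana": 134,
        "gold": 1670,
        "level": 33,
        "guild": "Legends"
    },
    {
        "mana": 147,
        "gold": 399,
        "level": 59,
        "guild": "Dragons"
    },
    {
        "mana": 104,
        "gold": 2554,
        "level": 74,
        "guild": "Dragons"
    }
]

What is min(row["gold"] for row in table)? 399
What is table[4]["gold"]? 399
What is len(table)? 6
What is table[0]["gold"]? 3827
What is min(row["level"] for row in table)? 33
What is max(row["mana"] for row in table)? 147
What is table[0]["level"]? 40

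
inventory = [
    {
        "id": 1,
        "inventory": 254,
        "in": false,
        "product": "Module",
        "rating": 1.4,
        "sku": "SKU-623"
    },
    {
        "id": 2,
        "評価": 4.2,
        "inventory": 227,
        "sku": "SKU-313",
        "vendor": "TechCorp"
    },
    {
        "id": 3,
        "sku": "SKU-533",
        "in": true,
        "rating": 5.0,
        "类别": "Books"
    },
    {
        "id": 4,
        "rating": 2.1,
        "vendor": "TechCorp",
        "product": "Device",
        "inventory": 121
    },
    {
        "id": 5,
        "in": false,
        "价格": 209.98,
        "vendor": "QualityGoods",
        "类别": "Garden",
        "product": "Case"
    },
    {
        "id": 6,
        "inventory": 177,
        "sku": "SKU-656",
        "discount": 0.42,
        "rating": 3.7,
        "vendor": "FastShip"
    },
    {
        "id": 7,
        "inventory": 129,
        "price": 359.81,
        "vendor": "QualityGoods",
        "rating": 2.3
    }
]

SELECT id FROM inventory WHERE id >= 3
[3, 4, 5, 6, 7]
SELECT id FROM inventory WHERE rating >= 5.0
[3]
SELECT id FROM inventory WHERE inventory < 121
[]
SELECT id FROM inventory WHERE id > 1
[2, 3, 4, 5, 6, 7]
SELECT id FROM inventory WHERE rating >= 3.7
[3, 6]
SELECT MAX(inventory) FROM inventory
254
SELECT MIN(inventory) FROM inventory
121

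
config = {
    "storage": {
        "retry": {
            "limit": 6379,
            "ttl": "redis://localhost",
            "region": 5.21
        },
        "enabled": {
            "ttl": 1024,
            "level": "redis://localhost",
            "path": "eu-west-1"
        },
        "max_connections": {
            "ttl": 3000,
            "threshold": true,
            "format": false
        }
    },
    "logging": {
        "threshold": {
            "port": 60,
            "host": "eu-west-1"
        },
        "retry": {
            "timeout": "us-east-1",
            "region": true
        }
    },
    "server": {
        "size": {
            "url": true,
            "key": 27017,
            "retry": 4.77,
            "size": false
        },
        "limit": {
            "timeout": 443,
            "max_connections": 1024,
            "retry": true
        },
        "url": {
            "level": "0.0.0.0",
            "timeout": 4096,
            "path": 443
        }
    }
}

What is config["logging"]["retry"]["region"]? True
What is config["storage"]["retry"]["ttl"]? "redis://localhost"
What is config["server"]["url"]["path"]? 443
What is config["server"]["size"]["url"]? True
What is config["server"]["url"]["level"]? "0.0.0.0"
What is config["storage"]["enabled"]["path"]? "eu-west-1"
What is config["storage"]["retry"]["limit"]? 6379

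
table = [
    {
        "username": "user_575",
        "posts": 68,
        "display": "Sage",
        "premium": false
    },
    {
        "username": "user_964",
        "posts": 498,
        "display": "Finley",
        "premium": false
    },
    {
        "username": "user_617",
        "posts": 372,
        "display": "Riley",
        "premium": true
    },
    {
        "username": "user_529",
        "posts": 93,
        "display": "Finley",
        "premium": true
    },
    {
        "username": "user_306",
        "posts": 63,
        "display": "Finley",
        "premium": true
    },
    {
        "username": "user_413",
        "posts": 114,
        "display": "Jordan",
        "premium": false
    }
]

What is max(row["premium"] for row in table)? True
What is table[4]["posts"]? 63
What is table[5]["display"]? "Jordan"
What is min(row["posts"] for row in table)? 63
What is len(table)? 6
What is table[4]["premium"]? True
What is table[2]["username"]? "user_617"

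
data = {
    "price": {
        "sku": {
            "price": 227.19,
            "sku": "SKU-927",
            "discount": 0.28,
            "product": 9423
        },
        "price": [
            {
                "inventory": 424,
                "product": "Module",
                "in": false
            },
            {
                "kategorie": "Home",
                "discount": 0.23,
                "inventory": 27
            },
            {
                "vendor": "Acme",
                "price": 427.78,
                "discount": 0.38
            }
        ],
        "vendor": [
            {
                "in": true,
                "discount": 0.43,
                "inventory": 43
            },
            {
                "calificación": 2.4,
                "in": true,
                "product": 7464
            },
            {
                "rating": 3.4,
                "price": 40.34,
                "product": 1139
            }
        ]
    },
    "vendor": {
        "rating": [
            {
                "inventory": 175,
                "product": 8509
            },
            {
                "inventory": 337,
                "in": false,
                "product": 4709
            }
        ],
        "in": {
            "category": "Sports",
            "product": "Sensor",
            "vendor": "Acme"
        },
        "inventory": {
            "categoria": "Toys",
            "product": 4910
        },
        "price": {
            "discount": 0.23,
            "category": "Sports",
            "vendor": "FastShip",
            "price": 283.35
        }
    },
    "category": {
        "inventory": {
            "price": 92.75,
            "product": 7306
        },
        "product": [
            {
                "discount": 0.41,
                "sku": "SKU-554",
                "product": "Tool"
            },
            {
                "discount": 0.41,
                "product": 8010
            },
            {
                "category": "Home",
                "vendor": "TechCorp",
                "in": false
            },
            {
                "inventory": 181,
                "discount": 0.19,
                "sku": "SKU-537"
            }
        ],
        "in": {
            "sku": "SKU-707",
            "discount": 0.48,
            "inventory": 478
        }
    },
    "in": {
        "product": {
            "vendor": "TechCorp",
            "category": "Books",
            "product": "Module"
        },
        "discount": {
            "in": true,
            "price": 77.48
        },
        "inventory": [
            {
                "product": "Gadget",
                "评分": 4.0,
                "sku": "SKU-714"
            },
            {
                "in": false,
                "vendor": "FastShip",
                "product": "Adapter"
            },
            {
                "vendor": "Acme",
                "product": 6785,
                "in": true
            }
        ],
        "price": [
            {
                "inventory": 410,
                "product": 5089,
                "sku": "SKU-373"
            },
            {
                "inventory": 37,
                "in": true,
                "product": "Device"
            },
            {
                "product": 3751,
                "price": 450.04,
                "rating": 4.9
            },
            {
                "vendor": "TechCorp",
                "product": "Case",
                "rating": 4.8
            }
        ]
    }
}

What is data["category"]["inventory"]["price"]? 92.75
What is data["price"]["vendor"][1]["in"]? True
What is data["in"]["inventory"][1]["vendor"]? "FastShip"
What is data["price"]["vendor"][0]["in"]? True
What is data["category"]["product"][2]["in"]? False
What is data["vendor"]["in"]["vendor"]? "Acme"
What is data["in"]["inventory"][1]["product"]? "Adapter"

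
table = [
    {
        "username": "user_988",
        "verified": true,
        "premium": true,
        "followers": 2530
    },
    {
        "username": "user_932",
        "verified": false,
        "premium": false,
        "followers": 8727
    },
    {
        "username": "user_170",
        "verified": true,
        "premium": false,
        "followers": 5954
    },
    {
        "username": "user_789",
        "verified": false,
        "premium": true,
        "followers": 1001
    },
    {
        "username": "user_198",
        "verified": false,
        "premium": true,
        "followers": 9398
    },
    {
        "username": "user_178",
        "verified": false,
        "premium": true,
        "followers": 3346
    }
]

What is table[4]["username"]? "user_198"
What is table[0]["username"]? "user_988"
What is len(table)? 6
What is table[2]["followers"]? 5954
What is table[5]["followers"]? 3346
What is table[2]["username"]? "user_170"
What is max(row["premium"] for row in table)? True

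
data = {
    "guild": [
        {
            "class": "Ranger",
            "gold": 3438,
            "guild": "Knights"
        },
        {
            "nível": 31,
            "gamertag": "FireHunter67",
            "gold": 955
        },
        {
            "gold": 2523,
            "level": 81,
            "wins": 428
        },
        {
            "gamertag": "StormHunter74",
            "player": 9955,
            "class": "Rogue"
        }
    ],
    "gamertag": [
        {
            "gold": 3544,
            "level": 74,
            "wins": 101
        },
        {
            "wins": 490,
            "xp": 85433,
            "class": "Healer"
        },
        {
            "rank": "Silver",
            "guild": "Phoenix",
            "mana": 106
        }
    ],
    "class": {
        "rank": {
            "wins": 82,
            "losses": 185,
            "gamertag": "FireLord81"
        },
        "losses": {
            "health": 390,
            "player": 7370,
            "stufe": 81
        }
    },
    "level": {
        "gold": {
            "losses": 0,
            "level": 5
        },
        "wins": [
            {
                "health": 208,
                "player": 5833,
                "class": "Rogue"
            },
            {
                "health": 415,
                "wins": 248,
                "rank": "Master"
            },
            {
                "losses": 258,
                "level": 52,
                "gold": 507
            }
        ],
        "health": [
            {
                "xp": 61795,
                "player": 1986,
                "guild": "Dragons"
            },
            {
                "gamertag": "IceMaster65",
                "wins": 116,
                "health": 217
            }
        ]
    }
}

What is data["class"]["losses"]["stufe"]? 81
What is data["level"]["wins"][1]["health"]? 415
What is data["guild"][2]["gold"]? 2523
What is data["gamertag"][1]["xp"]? 85433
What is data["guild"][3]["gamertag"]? "StormHunter74"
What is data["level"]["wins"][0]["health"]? 208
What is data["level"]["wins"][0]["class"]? "Rogue"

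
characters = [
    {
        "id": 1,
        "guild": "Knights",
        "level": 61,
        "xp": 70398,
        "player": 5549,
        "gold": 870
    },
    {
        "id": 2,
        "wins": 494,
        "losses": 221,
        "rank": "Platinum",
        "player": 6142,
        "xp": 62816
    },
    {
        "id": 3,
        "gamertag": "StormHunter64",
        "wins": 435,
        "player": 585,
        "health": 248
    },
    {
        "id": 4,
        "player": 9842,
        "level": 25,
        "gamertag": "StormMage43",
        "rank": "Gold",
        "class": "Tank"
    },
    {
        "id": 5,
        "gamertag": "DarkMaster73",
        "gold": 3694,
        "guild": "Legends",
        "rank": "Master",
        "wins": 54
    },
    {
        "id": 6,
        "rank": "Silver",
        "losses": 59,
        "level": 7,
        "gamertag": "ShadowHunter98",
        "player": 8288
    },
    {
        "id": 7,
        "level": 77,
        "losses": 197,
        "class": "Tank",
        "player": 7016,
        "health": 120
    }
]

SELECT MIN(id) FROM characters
1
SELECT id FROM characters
[1, 2, 3, 4, 5, 6, 7]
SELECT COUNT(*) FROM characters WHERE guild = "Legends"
1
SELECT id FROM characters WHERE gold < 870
[]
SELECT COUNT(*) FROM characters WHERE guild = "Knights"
1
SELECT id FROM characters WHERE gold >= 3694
[5]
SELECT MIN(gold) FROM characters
870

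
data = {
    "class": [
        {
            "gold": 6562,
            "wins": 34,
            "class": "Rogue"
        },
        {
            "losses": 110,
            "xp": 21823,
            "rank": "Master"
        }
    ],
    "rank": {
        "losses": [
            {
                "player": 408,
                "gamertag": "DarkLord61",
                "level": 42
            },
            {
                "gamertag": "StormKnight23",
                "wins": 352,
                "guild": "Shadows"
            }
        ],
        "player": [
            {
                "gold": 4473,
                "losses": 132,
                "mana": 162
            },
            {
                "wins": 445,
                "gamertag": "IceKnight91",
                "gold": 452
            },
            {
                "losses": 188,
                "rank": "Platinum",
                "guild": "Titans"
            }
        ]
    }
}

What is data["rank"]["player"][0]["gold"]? 4473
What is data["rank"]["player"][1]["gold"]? 452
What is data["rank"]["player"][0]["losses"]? 132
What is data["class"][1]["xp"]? 21823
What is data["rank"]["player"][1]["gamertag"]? "IceKnight91"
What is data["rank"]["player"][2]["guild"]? "Titans"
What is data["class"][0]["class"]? "Rogue"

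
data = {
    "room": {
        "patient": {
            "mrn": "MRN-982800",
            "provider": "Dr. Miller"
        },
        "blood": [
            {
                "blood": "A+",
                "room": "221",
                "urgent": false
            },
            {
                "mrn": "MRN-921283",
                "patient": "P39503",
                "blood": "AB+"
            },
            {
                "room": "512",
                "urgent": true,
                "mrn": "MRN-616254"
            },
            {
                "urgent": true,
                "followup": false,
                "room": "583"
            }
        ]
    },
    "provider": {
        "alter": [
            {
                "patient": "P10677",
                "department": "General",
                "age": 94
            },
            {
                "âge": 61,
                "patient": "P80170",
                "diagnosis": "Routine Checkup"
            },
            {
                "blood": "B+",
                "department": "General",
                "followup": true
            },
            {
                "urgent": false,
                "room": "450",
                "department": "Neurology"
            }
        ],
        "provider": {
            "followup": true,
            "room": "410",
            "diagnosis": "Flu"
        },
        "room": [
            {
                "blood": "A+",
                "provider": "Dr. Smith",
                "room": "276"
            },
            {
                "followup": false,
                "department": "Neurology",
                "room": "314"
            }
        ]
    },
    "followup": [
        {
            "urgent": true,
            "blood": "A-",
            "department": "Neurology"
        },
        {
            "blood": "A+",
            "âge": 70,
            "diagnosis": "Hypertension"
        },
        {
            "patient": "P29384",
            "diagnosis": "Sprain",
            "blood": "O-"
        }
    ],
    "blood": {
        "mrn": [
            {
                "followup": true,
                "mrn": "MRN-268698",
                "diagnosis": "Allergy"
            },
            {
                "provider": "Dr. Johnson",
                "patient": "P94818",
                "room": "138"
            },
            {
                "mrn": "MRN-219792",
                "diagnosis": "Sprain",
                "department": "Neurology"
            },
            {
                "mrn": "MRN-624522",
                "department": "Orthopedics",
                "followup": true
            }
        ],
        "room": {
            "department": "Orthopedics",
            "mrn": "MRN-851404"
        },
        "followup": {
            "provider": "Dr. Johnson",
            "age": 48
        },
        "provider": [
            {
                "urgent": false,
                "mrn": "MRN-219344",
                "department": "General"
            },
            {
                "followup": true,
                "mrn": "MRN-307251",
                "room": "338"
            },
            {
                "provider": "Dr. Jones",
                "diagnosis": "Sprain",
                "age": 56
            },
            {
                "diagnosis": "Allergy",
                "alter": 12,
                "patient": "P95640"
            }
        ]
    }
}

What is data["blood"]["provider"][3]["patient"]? "P95640"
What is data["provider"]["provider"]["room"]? "410"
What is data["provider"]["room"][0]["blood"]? "A+"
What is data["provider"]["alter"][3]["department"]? "Neurology"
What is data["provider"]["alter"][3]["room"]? "450"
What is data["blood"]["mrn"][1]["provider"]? "Dr. Johnson"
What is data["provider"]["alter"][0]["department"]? "General"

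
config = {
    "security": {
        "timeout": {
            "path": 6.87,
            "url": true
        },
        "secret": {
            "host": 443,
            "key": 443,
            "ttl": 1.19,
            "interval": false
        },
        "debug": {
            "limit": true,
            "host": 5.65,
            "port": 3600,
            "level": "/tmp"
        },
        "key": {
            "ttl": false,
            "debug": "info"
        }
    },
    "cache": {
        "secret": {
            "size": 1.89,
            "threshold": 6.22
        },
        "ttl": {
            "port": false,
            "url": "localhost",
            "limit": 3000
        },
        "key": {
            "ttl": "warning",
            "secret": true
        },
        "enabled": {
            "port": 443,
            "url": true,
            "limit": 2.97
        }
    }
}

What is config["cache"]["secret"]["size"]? 1.89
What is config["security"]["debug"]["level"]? "/tmp"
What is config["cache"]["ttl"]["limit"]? 3000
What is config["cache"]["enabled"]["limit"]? 2.97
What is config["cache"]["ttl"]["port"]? False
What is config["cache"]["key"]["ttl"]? "warning"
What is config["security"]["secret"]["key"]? 443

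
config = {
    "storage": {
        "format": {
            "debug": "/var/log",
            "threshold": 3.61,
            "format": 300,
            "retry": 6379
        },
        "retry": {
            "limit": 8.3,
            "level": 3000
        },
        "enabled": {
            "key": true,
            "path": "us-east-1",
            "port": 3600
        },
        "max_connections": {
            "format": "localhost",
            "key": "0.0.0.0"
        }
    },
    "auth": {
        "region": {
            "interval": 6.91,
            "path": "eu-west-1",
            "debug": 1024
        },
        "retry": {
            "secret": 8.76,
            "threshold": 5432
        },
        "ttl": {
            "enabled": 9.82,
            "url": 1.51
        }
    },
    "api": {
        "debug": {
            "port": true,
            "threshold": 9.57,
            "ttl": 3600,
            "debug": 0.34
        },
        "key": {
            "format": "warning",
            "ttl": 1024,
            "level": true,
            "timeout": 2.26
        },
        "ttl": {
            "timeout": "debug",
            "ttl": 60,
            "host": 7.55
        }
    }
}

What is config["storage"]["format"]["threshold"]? 3.61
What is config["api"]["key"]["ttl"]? 1024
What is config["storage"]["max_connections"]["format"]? "localhost"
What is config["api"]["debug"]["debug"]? 0.34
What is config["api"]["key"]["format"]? "warning"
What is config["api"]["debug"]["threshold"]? 9.57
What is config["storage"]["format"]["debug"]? "/var/log"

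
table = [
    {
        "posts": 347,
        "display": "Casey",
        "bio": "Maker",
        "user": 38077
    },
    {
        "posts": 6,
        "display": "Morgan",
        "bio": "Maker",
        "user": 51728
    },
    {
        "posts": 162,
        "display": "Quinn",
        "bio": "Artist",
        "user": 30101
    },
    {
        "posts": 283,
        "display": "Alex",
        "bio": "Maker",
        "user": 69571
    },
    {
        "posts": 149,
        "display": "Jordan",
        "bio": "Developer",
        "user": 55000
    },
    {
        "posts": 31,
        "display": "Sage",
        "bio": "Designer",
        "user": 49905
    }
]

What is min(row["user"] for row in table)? 30101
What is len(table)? 6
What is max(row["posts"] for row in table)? 347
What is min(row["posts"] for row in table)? 6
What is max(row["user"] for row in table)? 69571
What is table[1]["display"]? "Morgan"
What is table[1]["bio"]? "Maker"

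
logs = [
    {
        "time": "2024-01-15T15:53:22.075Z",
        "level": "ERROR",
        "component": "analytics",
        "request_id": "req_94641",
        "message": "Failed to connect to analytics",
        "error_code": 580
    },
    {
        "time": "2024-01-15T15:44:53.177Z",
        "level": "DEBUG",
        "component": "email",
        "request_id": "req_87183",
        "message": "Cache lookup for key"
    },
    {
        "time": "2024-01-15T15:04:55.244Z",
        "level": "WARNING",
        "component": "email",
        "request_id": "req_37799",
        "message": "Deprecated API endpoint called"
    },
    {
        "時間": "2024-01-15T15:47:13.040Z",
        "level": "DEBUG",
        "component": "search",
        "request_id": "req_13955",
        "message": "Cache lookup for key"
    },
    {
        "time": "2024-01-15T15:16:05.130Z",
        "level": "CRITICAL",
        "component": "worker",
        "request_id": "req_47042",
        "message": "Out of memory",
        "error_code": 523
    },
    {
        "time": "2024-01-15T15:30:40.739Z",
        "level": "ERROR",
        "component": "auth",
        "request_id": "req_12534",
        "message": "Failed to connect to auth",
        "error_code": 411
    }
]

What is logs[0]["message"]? "Failed to connect to analytics"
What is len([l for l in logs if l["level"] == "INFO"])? 0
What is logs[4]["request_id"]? "req_47042"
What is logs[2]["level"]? "WARNING"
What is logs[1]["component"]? "email"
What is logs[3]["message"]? "Cache lookup for key"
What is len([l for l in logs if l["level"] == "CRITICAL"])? 1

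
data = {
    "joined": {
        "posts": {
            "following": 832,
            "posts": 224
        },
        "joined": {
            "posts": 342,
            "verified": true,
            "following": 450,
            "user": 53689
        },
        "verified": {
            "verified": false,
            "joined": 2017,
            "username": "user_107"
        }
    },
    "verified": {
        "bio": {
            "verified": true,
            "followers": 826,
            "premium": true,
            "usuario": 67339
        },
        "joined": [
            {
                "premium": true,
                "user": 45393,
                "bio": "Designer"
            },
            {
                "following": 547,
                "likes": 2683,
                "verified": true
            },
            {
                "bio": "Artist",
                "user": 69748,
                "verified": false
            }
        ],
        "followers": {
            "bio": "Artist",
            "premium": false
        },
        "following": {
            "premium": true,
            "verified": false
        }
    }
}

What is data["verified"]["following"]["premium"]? True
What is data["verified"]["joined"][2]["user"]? 69748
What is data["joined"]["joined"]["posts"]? 342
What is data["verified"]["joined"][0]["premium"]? True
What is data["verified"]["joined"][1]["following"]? 547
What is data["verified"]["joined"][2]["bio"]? "Artist"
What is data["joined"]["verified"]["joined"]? 2017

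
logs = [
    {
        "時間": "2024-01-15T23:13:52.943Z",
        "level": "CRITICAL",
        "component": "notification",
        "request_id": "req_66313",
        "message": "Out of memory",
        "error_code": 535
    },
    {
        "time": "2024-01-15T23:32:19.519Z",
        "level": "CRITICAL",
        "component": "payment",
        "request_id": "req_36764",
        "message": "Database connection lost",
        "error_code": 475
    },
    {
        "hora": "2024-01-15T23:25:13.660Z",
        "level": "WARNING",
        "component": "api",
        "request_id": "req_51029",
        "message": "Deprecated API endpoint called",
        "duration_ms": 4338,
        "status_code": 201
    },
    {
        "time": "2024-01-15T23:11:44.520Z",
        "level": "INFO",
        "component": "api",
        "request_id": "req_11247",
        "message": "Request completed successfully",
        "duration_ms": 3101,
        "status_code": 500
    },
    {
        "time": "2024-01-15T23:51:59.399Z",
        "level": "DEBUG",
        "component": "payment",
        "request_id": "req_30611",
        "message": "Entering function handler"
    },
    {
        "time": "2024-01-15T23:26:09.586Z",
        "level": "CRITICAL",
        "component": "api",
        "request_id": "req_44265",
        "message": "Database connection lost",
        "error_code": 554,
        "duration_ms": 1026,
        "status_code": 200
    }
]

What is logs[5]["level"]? "CRITICAL"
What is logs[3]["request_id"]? "req_11247"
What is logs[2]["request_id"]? "req_51029"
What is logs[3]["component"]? "api"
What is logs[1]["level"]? "CRITICAL"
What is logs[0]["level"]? "CRITICAL"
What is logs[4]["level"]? "DEBUG"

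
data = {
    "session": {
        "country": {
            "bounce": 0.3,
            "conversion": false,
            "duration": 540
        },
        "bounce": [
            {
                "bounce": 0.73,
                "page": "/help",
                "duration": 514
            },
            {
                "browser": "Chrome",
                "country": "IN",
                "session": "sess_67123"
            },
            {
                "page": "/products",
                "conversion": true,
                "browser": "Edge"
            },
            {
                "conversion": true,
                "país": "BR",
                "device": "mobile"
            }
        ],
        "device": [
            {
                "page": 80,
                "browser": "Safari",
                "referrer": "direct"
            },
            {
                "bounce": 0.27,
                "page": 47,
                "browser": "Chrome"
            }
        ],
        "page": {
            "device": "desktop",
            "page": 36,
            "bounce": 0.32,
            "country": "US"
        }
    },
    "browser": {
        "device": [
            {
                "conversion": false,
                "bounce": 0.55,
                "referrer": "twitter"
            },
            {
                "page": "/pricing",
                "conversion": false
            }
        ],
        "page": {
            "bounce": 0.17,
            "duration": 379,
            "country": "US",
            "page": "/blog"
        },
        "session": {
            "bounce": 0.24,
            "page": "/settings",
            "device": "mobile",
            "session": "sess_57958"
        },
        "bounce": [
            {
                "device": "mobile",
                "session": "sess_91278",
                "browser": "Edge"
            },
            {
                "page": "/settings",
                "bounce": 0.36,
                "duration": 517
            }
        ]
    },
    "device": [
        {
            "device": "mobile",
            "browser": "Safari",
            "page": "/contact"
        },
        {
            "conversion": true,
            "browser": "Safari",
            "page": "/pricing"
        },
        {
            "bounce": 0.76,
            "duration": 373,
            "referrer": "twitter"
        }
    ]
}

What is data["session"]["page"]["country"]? "US"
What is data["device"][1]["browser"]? "Safari"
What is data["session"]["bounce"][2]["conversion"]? True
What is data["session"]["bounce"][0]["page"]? "/help"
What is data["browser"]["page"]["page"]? "/blog"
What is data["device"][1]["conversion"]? True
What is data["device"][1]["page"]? "/pricing"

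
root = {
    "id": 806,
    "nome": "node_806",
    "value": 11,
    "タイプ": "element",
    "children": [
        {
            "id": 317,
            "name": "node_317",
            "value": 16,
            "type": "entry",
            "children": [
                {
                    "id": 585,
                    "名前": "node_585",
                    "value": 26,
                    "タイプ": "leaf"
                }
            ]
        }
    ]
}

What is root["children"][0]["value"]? 16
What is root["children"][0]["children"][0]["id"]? 585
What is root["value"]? 11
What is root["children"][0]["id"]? 317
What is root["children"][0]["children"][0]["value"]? 26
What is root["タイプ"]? "element"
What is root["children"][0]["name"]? "node_317"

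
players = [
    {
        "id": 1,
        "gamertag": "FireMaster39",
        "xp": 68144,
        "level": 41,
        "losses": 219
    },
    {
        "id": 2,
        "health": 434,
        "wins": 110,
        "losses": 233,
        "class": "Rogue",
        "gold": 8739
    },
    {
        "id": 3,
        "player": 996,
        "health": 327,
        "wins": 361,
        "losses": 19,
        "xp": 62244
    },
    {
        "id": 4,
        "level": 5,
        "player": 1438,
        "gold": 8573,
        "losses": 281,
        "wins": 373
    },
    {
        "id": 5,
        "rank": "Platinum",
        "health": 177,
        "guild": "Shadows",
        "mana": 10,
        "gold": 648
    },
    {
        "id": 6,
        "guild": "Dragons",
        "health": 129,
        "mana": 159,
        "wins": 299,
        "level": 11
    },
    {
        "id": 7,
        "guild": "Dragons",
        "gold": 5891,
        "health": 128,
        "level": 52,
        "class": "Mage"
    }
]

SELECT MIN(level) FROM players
5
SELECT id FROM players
[1, 2, 3, 4, 5, 6, 7]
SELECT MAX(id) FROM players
7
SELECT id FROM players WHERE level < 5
[]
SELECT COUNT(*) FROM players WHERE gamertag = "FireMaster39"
1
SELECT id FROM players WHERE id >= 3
[3, 4, 5, 6, 7]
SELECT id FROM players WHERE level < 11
[4]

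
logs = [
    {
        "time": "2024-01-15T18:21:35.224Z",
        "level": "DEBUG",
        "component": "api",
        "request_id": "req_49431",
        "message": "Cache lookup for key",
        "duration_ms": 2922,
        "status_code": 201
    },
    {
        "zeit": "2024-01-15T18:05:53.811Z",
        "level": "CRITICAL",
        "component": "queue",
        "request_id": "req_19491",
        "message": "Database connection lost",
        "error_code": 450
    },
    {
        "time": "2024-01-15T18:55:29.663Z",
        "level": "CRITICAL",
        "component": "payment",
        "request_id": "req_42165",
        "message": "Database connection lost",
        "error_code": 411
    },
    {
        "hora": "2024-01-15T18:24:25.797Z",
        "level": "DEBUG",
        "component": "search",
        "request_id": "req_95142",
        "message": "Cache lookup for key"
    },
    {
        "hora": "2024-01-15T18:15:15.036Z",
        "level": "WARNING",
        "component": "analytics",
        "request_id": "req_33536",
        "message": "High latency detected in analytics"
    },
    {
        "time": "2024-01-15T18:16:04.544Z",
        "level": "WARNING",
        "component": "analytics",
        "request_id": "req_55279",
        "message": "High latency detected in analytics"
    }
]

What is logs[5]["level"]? "WARNING"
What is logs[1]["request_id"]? "req_19491"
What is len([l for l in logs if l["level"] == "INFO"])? 0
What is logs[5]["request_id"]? "req_55279"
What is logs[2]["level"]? "CRITICAL"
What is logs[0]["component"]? "api"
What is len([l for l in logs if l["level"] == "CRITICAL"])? 2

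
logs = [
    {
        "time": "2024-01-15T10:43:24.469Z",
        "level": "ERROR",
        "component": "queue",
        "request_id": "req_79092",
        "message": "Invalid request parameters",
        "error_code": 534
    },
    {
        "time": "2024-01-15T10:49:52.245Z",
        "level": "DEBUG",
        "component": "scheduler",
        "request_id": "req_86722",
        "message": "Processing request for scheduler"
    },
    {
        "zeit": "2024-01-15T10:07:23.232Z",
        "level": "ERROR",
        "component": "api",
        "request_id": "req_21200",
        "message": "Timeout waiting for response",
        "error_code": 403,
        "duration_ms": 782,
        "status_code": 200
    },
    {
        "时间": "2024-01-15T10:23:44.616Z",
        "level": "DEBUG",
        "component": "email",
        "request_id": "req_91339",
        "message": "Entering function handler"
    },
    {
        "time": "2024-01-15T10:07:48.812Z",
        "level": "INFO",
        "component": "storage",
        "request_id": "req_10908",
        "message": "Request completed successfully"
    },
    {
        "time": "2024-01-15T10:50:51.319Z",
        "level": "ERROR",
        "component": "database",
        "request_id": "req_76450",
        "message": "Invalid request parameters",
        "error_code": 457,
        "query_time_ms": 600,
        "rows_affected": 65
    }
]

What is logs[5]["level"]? "ERROR"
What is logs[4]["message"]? "Request completed successfully"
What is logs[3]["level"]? "DEBUG"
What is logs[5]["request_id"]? "req_76450"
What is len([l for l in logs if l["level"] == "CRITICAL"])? 0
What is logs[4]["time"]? "2024-01-15T10:07:48.812Z"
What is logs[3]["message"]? "Entering function handler"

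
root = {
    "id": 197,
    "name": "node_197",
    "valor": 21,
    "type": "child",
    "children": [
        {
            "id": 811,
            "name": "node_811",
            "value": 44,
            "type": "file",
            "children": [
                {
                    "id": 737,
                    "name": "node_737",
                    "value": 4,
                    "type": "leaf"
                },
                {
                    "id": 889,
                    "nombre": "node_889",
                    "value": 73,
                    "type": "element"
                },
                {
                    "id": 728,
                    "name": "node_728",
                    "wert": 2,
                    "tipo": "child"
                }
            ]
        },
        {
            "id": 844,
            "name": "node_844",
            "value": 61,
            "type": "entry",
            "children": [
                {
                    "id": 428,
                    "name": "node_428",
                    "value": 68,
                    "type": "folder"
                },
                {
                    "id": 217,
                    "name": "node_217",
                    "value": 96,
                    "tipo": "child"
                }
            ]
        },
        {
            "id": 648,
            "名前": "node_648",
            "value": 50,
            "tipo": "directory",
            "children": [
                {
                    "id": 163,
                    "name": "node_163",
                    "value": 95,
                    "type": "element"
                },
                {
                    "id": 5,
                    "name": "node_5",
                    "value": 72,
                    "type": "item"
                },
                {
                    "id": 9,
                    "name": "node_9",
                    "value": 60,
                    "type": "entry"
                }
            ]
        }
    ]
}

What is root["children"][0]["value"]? 44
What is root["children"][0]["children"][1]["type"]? "element"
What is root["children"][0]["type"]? "file"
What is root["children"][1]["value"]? 61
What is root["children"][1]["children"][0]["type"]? "folder"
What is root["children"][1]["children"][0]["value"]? 68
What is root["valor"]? 21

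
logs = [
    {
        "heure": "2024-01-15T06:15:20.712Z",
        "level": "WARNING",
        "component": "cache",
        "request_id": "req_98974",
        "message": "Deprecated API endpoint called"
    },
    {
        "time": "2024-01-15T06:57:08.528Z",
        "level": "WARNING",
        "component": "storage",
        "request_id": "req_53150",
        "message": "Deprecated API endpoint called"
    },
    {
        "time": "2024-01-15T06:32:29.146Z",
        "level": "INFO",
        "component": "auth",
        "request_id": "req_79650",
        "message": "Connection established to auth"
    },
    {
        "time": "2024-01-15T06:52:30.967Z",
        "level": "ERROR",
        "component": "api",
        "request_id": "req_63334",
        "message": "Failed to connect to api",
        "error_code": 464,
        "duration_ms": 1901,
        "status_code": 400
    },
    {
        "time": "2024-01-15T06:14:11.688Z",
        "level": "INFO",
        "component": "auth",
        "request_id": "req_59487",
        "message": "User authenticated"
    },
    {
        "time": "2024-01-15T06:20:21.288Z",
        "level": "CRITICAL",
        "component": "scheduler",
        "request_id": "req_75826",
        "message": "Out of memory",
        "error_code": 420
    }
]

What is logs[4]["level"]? "INFO"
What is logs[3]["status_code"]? 400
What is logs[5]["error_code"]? 420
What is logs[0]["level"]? "WARNING"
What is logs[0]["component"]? "cache"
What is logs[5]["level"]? "CRITICAL"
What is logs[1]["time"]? "2024-01-15T06:57:08.528Z"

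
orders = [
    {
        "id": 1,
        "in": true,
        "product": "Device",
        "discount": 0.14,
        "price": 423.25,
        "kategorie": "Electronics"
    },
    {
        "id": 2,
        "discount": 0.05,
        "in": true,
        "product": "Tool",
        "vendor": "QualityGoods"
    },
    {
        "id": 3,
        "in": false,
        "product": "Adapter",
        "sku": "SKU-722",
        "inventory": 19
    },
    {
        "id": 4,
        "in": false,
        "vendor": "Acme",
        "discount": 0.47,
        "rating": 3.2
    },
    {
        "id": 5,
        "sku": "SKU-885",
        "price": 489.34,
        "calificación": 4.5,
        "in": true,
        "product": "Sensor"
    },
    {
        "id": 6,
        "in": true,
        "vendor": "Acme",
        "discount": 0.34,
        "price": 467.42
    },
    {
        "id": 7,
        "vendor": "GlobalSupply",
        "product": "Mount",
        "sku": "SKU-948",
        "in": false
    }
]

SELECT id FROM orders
[1, 2, 3, 4, 5, 6, 7]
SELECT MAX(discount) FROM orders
0.47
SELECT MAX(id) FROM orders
7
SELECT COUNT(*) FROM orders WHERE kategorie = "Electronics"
1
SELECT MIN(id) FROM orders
1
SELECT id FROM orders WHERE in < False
[]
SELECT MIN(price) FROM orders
423.25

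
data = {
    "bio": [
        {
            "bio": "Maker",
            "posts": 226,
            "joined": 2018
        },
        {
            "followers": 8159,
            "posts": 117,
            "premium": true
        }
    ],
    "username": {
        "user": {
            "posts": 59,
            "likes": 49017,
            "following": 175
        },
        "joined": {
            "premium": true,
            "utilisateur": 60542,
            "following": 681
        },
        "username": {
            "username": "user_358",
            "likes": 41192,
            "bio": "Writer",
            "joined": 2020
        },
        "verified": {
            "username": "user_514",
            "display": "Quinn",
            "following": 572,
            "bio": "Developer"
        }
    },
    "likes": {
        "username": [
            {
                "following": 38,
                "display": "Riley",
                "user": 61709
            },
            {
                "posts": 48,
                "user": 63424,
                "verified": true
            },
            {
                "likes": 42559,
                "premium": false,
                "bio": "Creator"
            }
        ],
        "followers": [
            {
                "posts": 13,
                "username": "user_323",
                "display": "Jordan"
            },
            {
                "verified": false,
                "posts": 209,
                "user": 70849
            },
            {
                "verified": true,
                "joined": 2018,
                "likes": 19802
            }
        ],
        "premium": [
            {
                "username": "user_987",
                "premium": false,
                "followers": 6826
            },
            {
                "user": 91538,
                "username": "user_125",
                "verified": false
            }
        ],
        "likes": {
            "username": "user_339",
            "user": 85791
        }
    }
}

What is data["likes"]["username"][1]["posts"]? 48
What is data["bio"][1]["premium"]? True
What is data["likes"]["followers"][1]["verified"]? False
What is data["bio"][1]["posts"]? 117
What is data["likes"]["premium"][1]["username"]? "user_125"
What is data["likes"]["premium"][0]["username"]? "user_987"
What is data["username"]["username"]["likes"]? 41192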